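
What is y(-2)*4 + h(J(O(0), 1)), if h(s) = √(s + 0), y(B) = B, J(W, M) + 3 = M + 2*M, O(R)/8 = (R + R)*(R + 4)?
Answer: -8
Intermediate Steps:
O(R) = 16*R*(4 + R) (O(R) = 8*((R + R)*(R + 4)) = 8*((2*R)*(4 + R)) = 8*(2*R*(4 + R)) = 16*R*(4 + R))
J(W, M) = -3 + 3*M (J(W, M) = -3 + (M + 2*M) = -3 + 3*M)
h(s) = √s
y(-2)*4 + h(J(O(0), 1)) = -2*4 + √(-3 + 3*1) = -8 + √(-3 + 3) = -8 + √0 = -8 + 0 = -8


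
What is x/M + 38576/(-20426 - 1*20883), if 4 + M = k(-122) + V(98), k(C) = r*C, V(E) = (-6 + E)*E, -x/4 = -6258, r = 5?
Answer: 354965668/173539109 ≈ 2.0455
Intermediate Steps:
x = 25032 (x = -4*(-6258) = 25032)
V(E) = E*(-6 + E)
k(C) = 5*C
M = 8402 (M = -4 + (5*(-122) + 98*(-6 + 98)) = -4 + (-610 + 98*92) = -4 + (-610 + 9016) = -4 + 8406 = 8402)
x/M + 38576/(-20426 - 1*20883) = 25032/8402 + 38576/(-20426 - 1*20883) = 25032*(1/8402) + 38576/(-20426 - 20883) = 12516/4201 + 38576/(-41309) = 12516/4201 + 38576*(-1/41309) = 12516/4201 - 38576/41309 = 354965668/173539109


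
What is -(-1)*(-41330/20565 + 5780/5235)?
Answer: -1299958/1435437 ≈ -0.90562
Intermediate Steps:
-(-1)*(-41330/20565 + 5780/5235) = -(-1)*(-41330*1/20565 + 5780*(1/5235)) = -(-1)*(-8266/4113 + 1156/1047) = -(-1)*(-1299958)/1435437 = -1*1299958/1435437 = -1299958/1435437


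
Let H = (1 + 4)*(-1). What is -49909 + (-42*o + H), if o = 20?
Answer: -50754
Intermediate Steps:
H = -5 (H = 5*(-1) = -5)
-49909 + (-42*o + H) = -49909 + (-42*20 - 5) = -49909 + (-840 - 5) = -49909 - 845 = -50754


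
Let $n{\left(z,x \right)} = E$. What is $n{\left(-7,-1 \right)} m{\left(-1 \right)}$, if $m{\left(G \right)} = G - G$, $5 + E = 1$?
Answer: $0$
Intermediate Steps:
$E = -4$ ($E = -5 + 1 = -4$)
$n{\left(z,x \right)} = -4$
$m{\left(G \right)} = 0$
$n{\left(-7,-1 \right)} m{\left(-1 \right)} = \left(-4\right) 0 = 0$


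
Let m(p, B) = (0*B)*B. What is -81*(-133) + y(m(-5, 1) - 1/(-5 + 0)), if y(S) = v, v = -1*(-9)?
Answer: 10782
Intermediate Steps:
m(p, B) = 0 (m(p, B) = 0*B = 0)
v = 9
y(S) = 9
-81*(-133) + y(m(-5, 1) - 1/(-5 + 0)) = -81*(-133) + 9 = 10773 + 9 = 10782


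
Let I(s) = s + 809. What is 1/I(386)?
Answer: 1/1195 ≈ 0.00083682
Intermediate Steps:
I(s) = 809 + s
1/I(386) = 1/(809 + 386) = 1/1195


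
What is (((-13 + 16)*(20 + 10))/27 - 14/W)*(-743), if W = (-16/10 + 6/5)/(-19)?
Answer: 1474855/3 ≈ 4.9162e+5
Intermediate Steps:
W = 2/95 (W = (-16*⅒ + 6*(⅕))*(-1/19) = (-8/5 + 6/5)*(-1/19) = -⅖*(-1/19) = 2/95 ≈ 0.021053)
(((-13 + 16)*(20 + 10))/27 - 14/W)*(-743) = (((-13 + 16)*(20 + 10))/27 - 14/2/95)*(-743) = ((3*30)*(1/27) - 14*95/2)*(-743) = (90*(1/27) - 665)*(-743) = (10/3 - 665)*(-743) = -1985/3*(-743) = 1474855/3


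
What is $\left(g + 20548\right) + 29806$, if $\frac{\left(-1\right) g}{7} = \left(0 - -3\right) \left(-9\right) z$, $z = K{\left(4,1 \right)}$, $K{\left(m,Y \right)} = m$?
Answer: $51110$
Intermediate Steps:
$z = 4$
$g = 756$ ($g = - 7 \left(0 - -3\right) \left(-9\right) 4 = - 7 \left(0 + 3\right) \left(-9\right) 4 = - 7 \cdot 3 \left(-9\right) 4 = - 7 \left(\left(-27\right) 4\right) = \left(-7\right) \left(-108\right) = 756$)
$\left(g + 20548\right) + 29806 = \left(756 + 20548\right) + 29806 = 21304 + 29806 = 51110$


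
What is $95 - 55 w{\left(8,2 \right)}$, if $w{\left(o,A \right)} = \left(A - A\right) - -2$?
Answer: $-15$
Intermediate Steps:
$w{\left(o,A \right)} = 2$ ($w{\left(o,A \right)} = 0 + 2 = 2$)
$95 - 55 w{\left(8,2 \right)} = 95 - 110 = -15$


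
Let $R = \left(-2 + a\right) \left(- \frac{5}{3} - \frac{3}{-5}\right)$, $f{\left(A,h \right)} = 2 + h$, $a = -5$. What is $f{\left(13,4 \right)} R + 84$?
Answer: $\frac{644}{5} \approx 128.8$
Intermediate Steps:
$R = \frac{112}{15}$ ($R = \left(-2 - 5\right) \left(- \frac{5}{3} - \frac{3}{-5}\right) = - 7 \left(\left(-5\right) \frac{1}{3} - - \frac{3}{5}\right) = - 7 \left(- \frac{5}{3} + \frac{3}{5}\right) = \left(-7\right) \left(- \frac{16}{15}\right) = \frac{112}{15} \approx 7.4667$)
$f{\left(13,4 \right)} R + 84 = \left(2 + 4\right) \frac{112}{15} + 84 = 6 \cdot \frac{112}{15} + 84 = \frac{224}{5} + 84 = \frac{644}{5}$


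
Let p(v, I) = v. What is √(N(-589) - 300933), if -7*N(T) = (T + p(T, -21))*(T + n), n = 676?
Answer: I*√14028315/7 ≈ 535.06*I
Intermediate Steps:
N(T) = -2*T*(676 + T)/7 (N(T) = -(T + T)*(T + 676)/7 = -2*T*(676 + T)/7)
√(N(-589) - 300933) = √((2/7)*(-589)*(-676 - 1*(-589)) - 300933) = √((2/7)*(-589)*(-676 + 589) - 300933) = √((2/7)*(-589)*(-87) - 300933) = √(102486/7 - 300933) = √(-2004045/7) = I*√14028315/7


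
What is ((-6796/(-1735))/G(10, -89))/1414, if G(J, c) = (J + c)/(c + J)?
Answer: 3398/1226645 ≈ 0.0027702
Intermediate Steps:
G(J, c) = 1 (G(J, c) = (J + c)/(J + c) = 1)
((-6796/(-1735))/G(10, -89))/1414 = (-6796/(-1735)/1)/1414 = (-6796*(-1/1735)*1)*(1/1414) = ((6796/1735)*1)*(1/1414) = (6796/1735)*(1/1414) = 3398/1226645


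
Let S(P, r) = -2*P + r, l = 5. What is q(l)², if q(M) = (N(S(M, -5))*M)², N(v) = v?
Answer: 31640625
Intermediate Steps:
S(P, r) = r - 2*P
q(M) = M²*(-5 - 2*M)² (q(M) = ((-5 - 2*M)*M)² = (M*(-5 - 2*M))² = M²*(-5 - 2*M)²)
q(l)² = (5²*(5 + 2*5)²)² = (25*(5 + 10)²)² = (25*15²)² = (25*225)² = 5625² = 31640625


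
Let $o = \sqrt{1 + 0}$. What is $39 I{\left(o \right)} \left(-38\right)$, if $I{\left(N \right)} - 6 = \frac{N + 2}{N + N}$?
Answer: $-11115$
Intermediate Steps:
$o = 1$ ($o = \sqrt{1} = 1$)
$I{\left(N \right)} = 6 + \frac{2 + N}{2 N}$ ($I{\left(N \right)} = 6 + \frac{N + 2}{N + N} = 6 + \frac{2 + N}{2 N}$)
$39 I{\left(o \right)} \left(-38\right) = 39 \left(\frac{13}{2} + 1^{-1}\right) \left(-38\right) = 39 \left(\frac{13}{2} + 1\right) \left(-38\right) = 39 \cdot \frac{15}{2} \left(-38\right) = \frac{585}{2} \left(-38\right) = -11115$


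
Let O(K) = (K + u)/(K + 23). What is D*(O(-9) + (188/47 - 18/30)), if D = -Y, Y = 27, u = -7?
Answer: -2133/35 ≈ -60.943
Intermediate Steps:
O(K) = (-7 + K)/(23 + K) (O(K) = (K - 7)/(K + 23) = (-7 + K)/(23 + K))
D = -27 (D = -1*27 = -27)
D*(O(-9) + (188/47 - 18/30)) = -27*((-7 - 9)/(23 - 9) + (188/47 - 18/30)) = -27*(-16/14 + (188*(1/47) - 18*1/30)) = -27*((1/14)*(-16) + (4 - 3/5)) = -27*(-8/7 + 17/5) = -27*79/35 = -2133/35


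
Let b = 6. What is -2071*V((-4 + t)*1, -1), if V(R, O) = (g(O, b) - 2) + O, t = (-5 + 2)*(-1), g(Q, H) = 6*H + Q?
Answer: -66272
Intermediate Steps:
g(Q, H) = Q + 6*H
t = 3 (t = -3*(-1) = 3)
V(R, O) = 34 + 2*O (V(R, O) = ((O + 6*6) - 2) + O = ((O + 36) - 2) + O = ((36 + O) - 2) + O = (34 + O) + O = 34 + 2*O)
-2071*V((-4 + t)*1, -1) = -2071*(34 + 2*(-1)) = -2071*(34 - 2) = -2071*32 = -66272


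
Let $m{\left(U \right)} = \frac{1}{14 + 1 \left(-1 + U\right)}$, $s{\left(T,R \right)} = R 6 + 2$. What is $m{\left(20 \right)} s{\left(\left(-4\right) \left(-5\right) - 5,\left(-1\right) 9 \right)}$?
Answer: $- \frac{52}{33} \approx -1.5758$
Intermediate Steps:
$s{\left(T,R \right)} = 2 + 6 R$ ($s{\left(T,R \right)} = 6 R + 2 = 2 + 6 R$)
$m{\left(U \right)} = \frac{1}{13 + U}$ ($m{\left(U \right)} = \frac{1}{14 + \left(-1 + U\right)} = \frac{1}{13 + U}$)
$m{\left(20 \right)} s{\left(\left(-4\right) \left(-5\right) - 5,\left(-1\right) 9 \right)} = \frac{2 + 6 \left(\left(-1\right) 9\right)}{13 + 20} = \frac{2 + 6 \left(-9\right)}{33} = \frac{2 - 54}{33} = \frac{1}{33} \left(-52\right) = - \frac{52}{33}$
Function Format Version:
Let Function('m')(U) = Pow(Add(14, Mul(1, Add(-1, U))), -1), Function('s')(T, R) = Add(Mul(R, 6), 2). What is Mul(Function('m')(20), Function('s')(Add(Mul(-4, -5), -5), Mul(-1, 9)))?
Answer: Rational(-52, 33) ≈ -1.5758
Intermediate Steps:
Function('s')(T, R) = Add(2, Mul(6, R)) (Function('s')(T, R) = Add(Mul(6, R), 2) = Add(2, Mul(6, R)))
Function('m')(U) = Pow(Add(13, U), -1) (Function('m')(U) = Pow(Add(14, Add(-1, U)), -1) = Pow(Add(13, U), -1))
Mul(Function('m')(20), Function('s')(Add(Mul(-4, -5), -5), Mul(-1, 9))) = Mul(Pow(Add(13, 20), -1), Add(2, Mul(6, Mul(-1, 9)))) = Mul(Pow(33, -1), Add(2, Mul(6, -9))) = Mul(Rational(1, 33), Add(2, -54)) = Mul(Rational(1, 33), -52) = Rational(-52, 33)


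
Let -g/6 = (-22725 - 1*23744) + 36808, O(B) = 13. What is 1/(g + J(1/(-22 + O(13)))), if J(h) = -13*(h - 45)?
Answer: 9/526972 ≈ 1.7079e-5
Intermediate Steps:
g = 57966 (g = -6*((-22725 - 1*23744) + 36808) = -6*((-22725 - 23744) + 36808) = -6*(-46469 + 36808) = -6*(-9661) = 57966)
J(h) = 585 - 13*h (J(h) = -13*(-45 + h) = 585 - 13*h)
1/(g + J(1/(-22 + O(13)))) = 1/(57966 + (585 - 13/(-22 + 13))) = 1/(57966 + (585 - 13/(-9))) = 1/(57966 + (585 - 13*(-1/9))) = 1/(57966 + (585 + 13/9)) = 1/(57966 + 5278/9) = 1/(526972/9) = 9/526972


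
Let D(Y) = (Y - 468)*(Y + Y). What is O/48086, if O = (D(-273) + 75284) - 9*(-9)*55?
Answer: 484325/48086 ≈ 10.072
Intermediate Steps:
D(Y) = 2*Y*(-468 + Y) (D(Y) = (-468 + Y)*(2*Y) = 2*Y*(-468 + Y))
O = 484325 (O = (2*(-273)*(-468 - 273) + 75284) - 9*(-9)*55 = (2*(-273)*(-741) + 75284) + 81*55 = (404586 + 75284) + 4455 = 479870 + 4455 = 484325)
O/48086 = 484325/48086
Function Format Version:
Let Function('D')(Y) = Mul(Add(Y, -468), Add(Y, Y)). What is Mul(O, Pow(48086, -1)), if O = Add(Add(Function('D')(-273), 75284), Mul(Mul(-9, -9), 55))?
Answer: Rational(484325, 48086) ≈ 10.072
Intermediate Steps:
Function('D')(Y) = Mul(2, Y, Add(-468, Y)) (Function('D')(Y) = Mul(Add(-468, Y), Mul(2, Y)) = Mul(2, Y, Add(-468, Y)))
O = 484325 (O = Add(Add(Mul(2, -273, Add(-468, -273)), 75284), Mul(Mul(-9, -9), 55)) = Add(Add(Mul(2, -273, -741), 75284), Mul(81, 55)) = Add(Add(404586, 75284), 4455) = Add(479870, 4455) = 484325)
Mul(O, Pow(48086, -1)) = Mul(484325, Pow(48086, -1)) = Mul(484325, Rational(1, 48086)) = Rational(484325, 48086)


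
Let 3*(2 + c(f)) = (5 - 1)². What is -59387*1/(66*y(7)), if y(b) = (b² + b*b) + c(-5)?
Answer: -59387/6688 ≈ -8.8796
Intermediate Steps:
c(f) = 10/3 (c(f) = -2 + (5 - 1)²/3 = -2 + (⅓)*4² = -2 + (⅓)*16 = -2 + 16/3 = 10/3)
y(b) = 10/3 + 2*b² (y(b) = (b² + b*b) + 10/3 = (b² + b²) + 10/3 = 2*b² + 10/3 = 10/3 + 2*b²)
-59387*1/(66*y(7)) = -59387*1/(66*(10/3 + 2*7²)) = -59387*1/(66*(10/3 + 2*49)) = -59387*1/(66*(10/3 + 98)) = -59387/(((304/3)*22)*3) = -59387/((6688/3)*3) = -59387/6688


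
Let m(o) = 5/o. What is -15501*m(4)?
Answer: -77505/4 ≈ -19376.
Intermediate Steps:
-15501*m(4) = -77505/4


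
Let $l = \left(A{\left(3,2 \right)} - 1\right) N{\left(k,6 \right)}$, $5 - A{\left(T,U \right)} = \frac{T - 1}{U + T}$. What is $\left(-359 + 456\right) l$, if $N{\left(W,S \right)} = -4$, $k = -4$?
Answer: $- \frac{6984}{5} \approx -1396.8$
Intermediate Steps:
$A{\left(T,U \right)} = 5 - \frac{-1 + T}{T + U}$ ($A{\left(T,U \right)} = 5 - \frac{T - 1}{U + T} = 5 - \frac{-1 + T}{T + U}$)
$l = - \frac{72}{5}$ ($l = \left(\frac{1 + 4 \cdot 3 + 5 \cdot 2}{3 + 2} - 1\right) \left(-4\right) = \left(\frac{1 + 12 + 10}{5} - 1\right) \left(-4\right) = \left(\frac{1}{5} \cdot 23 - 1\right) \left(-4\right) = \left(\frac{23}{5} - 1\right) \left(-4\right) = \frac{18}{5} \left(-4\right) = - \frac{72}{5} \approx -14.4$)
$\left(-359 + 456\right) l = \left(-359 + 456\right) \left(- \frac{72}{5}\right) = 97 \left(- \frac{72}{5}\right) = - \frac{6984}{5}$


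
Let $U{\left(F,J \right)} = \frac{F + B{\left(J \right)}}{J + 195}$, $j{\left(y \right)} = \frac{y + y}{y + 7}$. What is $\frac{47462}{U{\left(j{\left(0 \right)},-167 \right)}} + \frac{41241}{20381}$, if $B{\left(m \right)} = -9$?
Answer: $- \frac{27084673447}{183429} \approx -1.4766 \cdot 10^{5}$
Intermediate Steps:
$j{\left(y \right)} = \frac{2 y}{7 + y}$
$U{\left(F,J \right)} = \frac{-9 + F}{195 + J}$ ($U{\left(F,J \right)} = \frac{F - 9}{J + 195} = \frac{-9 + F}{195 + J}$)
$\frac{47462}{U{\left(j{\left(0 \right)},-167 \right)}} + \frac{41241}{20381} = \frac{47462}{\frac{1}{195 - 167} \left(-9 + 2 \cdot 0 \frac{1}{7 + 0}\right)} + \frac{41241}{20381} = \frac{47462}{\frac{1}{28} \left(-9 + 2 \cdot 0 \cdot \frac{1}{7}\right)} + 41241 \cdot \frac{1}{20381} = \frac{47462}{\frac{1}{28} \left(-9 + 2 \cdot 0 \cdot \frac{1}{7}\right)} + \frac{41241}{20381} = \frac{47462}{\frac{1}{28} \left(-9 + 0\right)} + \frac{41241}{20381} = \frac{47462}{\frac{1}{28} \left(-9\right)} + \frac{41241}{20381} = \frac{47462}{- \frac{9}{28}} + \frac{41241}{20381} = 47462 \left(- \frac{28}{9}\right) + \frac{41241}{20381} = - \frac{1328936}{9} + \frac{41241}{20381} = - \frac{27084673447}{183429}$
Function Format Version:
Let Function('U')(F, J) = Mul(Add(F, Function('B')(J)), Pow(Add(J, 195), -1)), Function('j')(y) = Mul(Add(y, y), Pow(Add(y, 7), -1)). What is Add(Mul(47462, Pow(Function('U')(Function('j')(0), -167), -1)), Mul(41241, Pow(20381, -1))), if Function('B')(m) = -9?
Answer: Rational(-27084673447, 183429) ≈ -1.4766e+5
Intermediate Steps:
Function('j')(y) = Mul(2, y, Pow(Add(7, y), -1)) (Function('j')(y) = Mul(Mul(2, y), Pow(Add(7, y), -1)) = Mul(2, y, Pow(Add(7, y), -1)))
Function('U')(F, J) = Mul(Pow(Add(195, J), -1), Add(-9, F)) (Function('U')(F, J) = Mul(Add(F, -9), Pow(Add(J, 195), -1)) = Mul(Add(-9, F), Pow(Add(195, J), -1)) = Mul(Pow(Add(195, J), -1), Add(-9, F)))
Add(Mul(47462, Pow(Function('U')(Function('j')(0), -167), -1)), Mul(41241, Pow(20381, -1))) = Add(Mul(47462, Pow(Mul(Pow(Add(195, -167), -1), Add(-9, Mul(2, 0, Pow(Add(7, 0), -1)))), -1)), Mul(41241, Pow(20381, -1))) = Add(Mul(47462, Pow(Mul(Pow(28, -1), Add(-9, Mul(2, 0, Pow(7, -1)))), -1)), Mul(41241, Rational(1, 20381))) = Add(Mul(47462, Pow(Mul(Rational(1, 28), Add(-9, Mul(2, 0, Rational(1, 7)))), -1)), Rational(41241, 20381)) = Add(Mul(47462, Pow(Mul(Rational(1, 28), Add(-9, 0)), -1)), Rational(41241, 20381)) = Add(Mul(47462, Pow(Mul(Rational(1, 28), -9), -1)), Rational(41241, 20381)) = Add(Mul(47462, Pow(Rational(-9, 28), -1)), Rational(41241, 20381)) = Add(Mul(47462, Rational(-28, 9)), Rational(41241, 20381)) = Add(Rational(-1328936, 9), Rational(41241, 20381)) = Rational(-27084673447, 183429)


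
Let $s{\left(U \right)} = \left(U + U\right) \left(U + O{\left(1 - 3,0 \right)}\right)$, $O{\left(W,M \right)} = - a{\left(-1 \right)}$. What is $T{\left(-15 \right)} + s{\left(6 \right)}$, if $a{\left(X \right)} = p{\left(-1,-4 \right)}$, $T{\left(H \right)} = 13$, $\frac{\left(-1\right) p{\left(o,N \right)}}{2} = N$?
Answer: $-11$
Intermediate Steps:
$p{\left(o,N \right)} = - 2 N$
$a{\left(X \right)} = 8$ ($a{\left(X \right)} = \left(-2\right) \left(-4\right) = 8$)
$O{\left(W,M \right)} = -8$ ($O{\left(W,M \right)} = \left(-1\right) 8 = -8$)
$s{\left(U \right)} = 2 U \left(-8 + U\right)$ ($s{\left(U \right)} = \left(U + U\right) \left(U - 8\right) = 2 U \left(-8 + U\right)$)
$T{\left(-15 \right)} + s{\left(6 \right)} = 13 + 2 \cdot 6 \left(-8 + 6\right) = 13 + 2 \cdot 6 \left(-2\right) = 13 - 24 = -11$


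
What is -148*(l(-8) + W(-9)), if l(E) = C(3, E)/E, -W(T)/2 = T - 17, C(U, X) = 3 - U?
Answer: -7696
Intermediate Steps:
W(T) = 34 - 2*T (W(T) = -2*(T - 17) = -2*(-17 + T) = 34 - 2*T)
l(E) = 0 (l(E) = (3 - 1*3)/E = (3 - 3)/E = 0/E = 0)
-148*(l(-8) + W(-9)) = -148*(0 + (34 - 2*(-9))) = -148*(0 + (34 + 18)) = -148*(0 + 52) = -148*52 = -7696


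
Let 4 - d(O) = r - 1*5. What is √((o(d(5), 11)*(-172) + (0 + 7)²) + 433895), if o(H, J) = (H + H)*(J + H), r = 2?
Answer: 30*√434 ≈ 624.98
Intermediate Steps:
d(O) = 7 (d(O) = 4 - (2 - 1*5) = 4 - (2 - 5) = 4 - 1*(-3) = 4 + 3 = 7)
o(H, J) = 2*H*(H + J) (o(H, J) = (2*H)*(H + J) = 2*H*(H + J))
√((o(d(5), 11)*(-172) + (0 + 7)²) + 433895) = √(((2*7*(7 + 11))*(-172) + (0 + 7)²) + 433895) = √(((2*7*18)*(-172) + 7²) + 433895) = √((252*(-172) + 49) + 433895) = √((-43344 + 49) + 433895) = √(-43295 + 433895) = √390600 = 30*√434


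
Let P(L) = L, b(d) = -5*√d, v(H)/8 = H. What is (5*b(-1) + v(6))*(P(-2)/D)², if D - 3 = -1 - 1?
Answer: 192 - 100*I ≈ 192.0 - 100.0*I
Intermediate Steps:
D = 1 (D = 3 + (-1 - 1) = 3 - 2 = 1)
v(H) = 8*H
(5*b(-1) + v(6))*(P(-2)/D)² = (5*(-5*I) + 8*6)*(-2/1)² = (5*(-5*I) + 48)*(-2*1)² = (-25*I + 48)*(-2)² = (48 - 25*I)*4 = 192 - 100*I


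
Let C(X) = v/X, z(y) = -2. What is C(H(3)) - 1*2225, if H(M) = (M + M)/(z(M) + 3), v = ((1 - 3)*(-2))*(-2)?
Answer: -6679/3 ≈ -2226.3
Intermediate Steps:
v = -8 (v = -2*(-2)*(-2) = 4*(-2) = -8)
H(M) = 2*M (H(M) = (M + M)/(-2 + 3) = (2*M)/1 = (2*M)*1 = 2*M)
C(X) = -8/X
C(H(3)) - 1*2225 = -8/(2*3) - 1*2225 = -8/6 - 2225 = -8*⅙ - 2225 = -4/3 - 2225 = -6679/3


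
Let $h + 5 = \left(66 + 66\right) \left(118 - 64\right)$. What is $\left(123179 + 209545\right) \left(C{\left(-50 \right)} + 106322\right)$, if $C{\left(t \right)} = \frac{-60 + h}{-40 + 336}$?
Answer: $\frac{2618402710875}{74} \approx 3.5384 \cdot 10^{10}$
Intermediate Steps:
$h = 7123$ ($h = -5 + \left(66 + 66\right) \left(118 - 64\right) = -5 + 132 \cdot 54 = -5 + 7128 = 7123$)
$C{\left(t \right)} = \frac{7063}{296}$ ($C{\left(t \right)} = \frac{-60 + 7123}{-40 + 336} = \frac{7063}{296}$)
$\left(123179 + 209545\right) \left(C{\left(-50 \right)} + 106322\right) = \left(123179 + 209545\right) \left(\frac{7063}{296} + 106322\right) = 332724 \cdot \frac{31478375}{296} = \frac{2618402710875}{74}$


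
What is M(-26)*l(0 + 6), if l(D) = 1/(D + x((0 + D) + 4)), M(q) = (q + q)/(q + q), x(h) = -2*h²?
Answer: -1/194 ≈ -0.0051546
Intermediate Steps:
M(q) = 1 (M(q) = (2*q)/((2*q)) = (2*q)*(1/(2*q)) = 1)
l(D) = 1/(D - 2*(4 + D)²) (l(D) = 1/(D - 2*((0 + D) + 4)²) = 1/(D - 2*(D + 4)²) = 1/(D - 2*(4 + D)²))
M(-26)*l(0 + 6) = 1/((0 + 6) - 2*(4 + (0 + 6))²) = 1/(6 - 2*(4 + 6)²) = 1/(6 - 2*10²) = 1/(6 - 2*100) = 1/(6 - 200) = 1/(-194) = 1*(-1/194) = -1/194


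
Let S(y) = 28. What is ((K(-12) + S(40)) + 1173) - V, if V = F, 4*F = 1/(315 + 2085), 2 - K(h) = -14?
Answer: 11683199/9600 ≈ 1217.0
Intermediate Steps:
K(h) = 16 (K(h) = 2 - 1*(-14) = 2 + 14 = 16)
F = 1/9600 (F = 1/(4*(315 + 2085)) = (¼)/2400 = (¼)*(1/2400) = 1/9600 ≈ 0.00010417)
V = 1/9600 ≈ 0.00010417
((K(-12) + S(40)) + 1173) - V = ((16 + 28) + 1173) - 1*1/9600 = (44 + 1173) - 1/9600 = 1217 - 1/9600 = 11683199/9600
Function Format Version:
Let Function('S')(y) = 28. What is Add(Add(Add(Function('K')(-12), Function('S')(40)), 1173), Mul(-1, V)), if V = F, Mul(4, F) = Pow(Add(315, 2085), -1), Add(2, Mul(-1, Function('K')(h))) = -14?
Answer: Rational(11683199, 9600) ≈ 1217.0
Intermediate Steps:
Function('K')(h) = 16 (Function('K')(h) = Add(2, Mul(-1, -14)) = Add(2, 14) = 16)
F = Rational(1, 9600) (F = Mul(Rational(1, 4), Pow(Add(315, 2085), -1)) = Mul(Rational(1, 4), Pow(2400, -1)) = Mul(Rational(1, 4), Rational(1, 2400)) = Rational(1, 9600) ≈ 0.00010417)
V = Rational(1, 9600) ≈ 0.00010417
Add(Add(Add(Function('K')(-12), Function('S')(40)), 1173), Mul(-1, V)) = Add(Add(Add(16, 28), 1173), Mul(-1, Rational(1, 9600))) = Add(Add(44, 1173), Rational(-1, 9600)) = Add(1217, Rational(-1, 9600)) = Rational(11683199, 9600)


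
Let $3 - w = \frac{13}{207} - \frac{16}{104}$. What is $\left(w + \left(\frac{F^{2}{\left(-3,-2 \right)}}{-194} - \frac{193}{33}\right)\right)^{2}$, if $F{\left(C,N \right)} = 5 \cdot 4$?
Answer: $\frac{191480031692161}{8244346462209} \approx 23.226$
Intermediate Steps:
$F{\left(C,N \right)} = 20$
$w = \frac{8318}{2691}$ ($w = 3 - \left(\frac{13}{207} - \frac{16}{104}\right) = 3 - \left(13 \cdot \frac{1}{207} - \frac{2}{13}\right) = 3 - \left(\frac{13}{207} - \frac{2}{13}\right) = 3 - - \frac{245}{2691} = 3 + \frac{245}{2691} = \frac{8318}{2691} \approx 3.091$)
$\left(w + \left(\frac{F^{2}{\left(-3,-2 \right)}}{-194} - \frac{193}{33}\right)\right)^{2} = \left(\frac{8318}{2691} - \left(\frac{193}{33} - \frac{20^{2}}{-194}\right)\right)^{2} = \left(\frac{8318}{2691} + \left(400 \left(- \frac{1}{194}\right) - \frac{193}{33}\right)\right)^{2} = \left(\frac{8318}{2691} - \frac{25321}{3201}\right)^{2} = \left(- \frac{13837631}{2871297}\right)^{2} = \frac{191480031692161}{8244346462209}$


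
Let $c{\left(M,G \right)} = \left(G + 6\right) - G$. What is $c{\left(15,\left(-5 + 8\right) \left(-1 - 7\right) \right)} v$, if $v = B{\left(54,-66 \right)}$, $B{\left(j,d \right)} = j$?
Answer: $324$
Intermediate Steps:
$c{\left(M,G \right)} = 6$ ($c{\left(M,G \right)} = \left(6 + G\right) - G = 6$)
$v = 54$
$c{\left(15,\left(-5 + 8\right) \left(-1 - 7\right) \right)} v = 6 \cdot 54 = 324$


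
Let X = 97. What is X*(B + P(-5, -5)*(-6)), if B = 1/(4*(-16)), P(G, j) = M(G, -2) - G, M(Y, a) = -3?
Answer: -74593/64 ≈ -1165.5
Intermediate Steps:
P(G, j) = -3 - G
B = -1/64 (B = 1/(-64) = -1/64 ≈ -0.015625)
X*(B + P(-5, -5)*(-6)) = 97*(-1/64 + (-3 - 1*(-5))*(-6)) = 97*(-1/64 + (-3 + 5)*(-6)) = 97*(-1/64 + 2*(-6)) = 97*(-1/64 - 12) = 97*(-769/64) = -74593/64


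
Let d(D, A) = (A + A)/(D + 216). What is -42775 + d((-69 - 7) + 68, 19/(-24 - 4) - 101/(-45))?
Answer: -5605234027/131040 ≈ -42775.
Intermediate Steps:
d(D, A) = 2*A/(216 + D) (d(D, A) = (2*A)/(216 + D) = 2*A/(216 + D))
-42775 + d((-69 - 7) + 68, 19/(-24 - 4) - 101/(-45)) = -42775 + 2*(19/(-24 - 4) - 101/(-45))/(216 + ((-69 - 7) + 68)) = -42775 + 2*(19/(-28) - 101*(-1/45))/(216 + (-76 + 68)) = -42775 + 2*(19*(-1/28) + 101/45)/(216 - 8) = -42775 + 2*(-19/28 + 101/45)/208 = -42775 + 2*(1973/1260)*(1/208) = -42775 + 1973/131040 = -5605234027/131040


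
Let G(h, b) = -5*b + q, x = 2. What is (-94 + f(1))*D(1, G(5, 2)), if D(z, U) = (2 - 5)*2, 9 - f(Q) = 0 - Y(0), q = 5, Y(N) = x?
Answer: 498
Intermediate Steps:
Y(N) = 2
G(h, b) = 5 - 5*b (G(h, b) = -5*b + 5 = 5 - 5*b)
f(Q) = 11 (f(Q) = 9 - (0 - 1*2) = 9 - (0 - 2) = 9 - 1*(-2) = 9 + 2 = 11)
D(z, U) = -6 (D(z, U) = -3*2 = -6)
(-94 + f(1))*D(1, G(5, 2)) = (-94 + 11)*(-6) = -83*(-6) = 498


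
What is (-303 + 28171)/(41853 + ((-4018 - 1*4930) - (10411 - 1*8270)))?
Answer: 6967/7691 ≈ 0.90586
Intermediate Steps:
(-303 + 28171)/(41853 + ((-4018 - 1*4930) - (10411 - 1*8270))) = 27868/(41853 + ((-4018 - 4930) - (10411 - 8270))) = 27868/(41853 + (-8948 - 1*2141)) = 27868/(41853 + (-8948 - 2141)) = 27868/(41853 - 11089) = 27868/30764 = 27868*(1/30764) = 6967/7691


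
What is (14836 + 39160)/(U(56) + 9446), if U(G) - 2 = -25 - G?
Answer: 53996/9367 ≈ 5.7645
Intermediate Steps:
U(G) = -23 - G (U(G) = 2 + (-25 - G) = -23 - G)
(14836 + 39160)/(U(56) + 9446) = (14836 + 39160)/((-23 - 1*56) + 9446) = 53996/((-23 - 56) + 9446) = 53996/(-79 + 9446) = 53996/9367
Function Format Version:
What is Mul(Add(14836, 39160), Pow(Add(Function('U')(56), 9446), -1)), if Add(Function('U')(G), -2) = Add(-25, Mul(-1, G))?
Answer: Rational(53996, 9367) ≈ 5.7645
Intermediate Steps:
Function('U')(G) = Add(-23, Mul(-1, G)) (Function('U')(G) = Add(2, Add(-25, Mul(-1, G))) = Add(-23, Mul(-1, G)))
Mul(Add(14836, 39160), Pow(Add(Function('U')(56), 9446), -1)) = Mul(Add(14836, 39160), Pow(Add(Add(-23, Mul(-1, 56)), 9446), -1)) = Mul(53996, Pow(Add(Add(-23, -56), 9446), -1)) = Mul(53996, Pow(Add(-79, 9446), -1)) = Mul(53996, Pow(9367, -1)) = Mul(53996, Rational(1, 9367)) = Rational(53996, 9367)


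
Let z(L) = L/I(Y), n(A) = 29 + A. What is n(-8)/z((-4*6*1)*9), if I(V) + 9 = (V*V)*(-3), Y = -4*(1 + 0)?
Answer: 133/24 ≈ 5.5417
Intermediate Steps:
Y = -4 (Y = -4*1 = -4)
I(V) = -9 - 3*V**2 (I(V) = -9 + (V*V)*(-3) = -9 + V**2*(-3) = -9 - 3*V**2)
z(L) = -L/57 (z(L) = L/(-9 - 3*(-4)**2) = L/(-9 - 3*16) = L/(-9 - 48) = L/(-57) = L*(-1/57) = -L/57)
n(-8)/z((-4*6*1)*9) = (29 - 8)/((--4*6*1*9/57)) = 21/((-(-24*1)*9/57)) = 21/((-(-8)*9/19)) = 21/((-1/57*(-216))) = 21/(72/19) = 21*(19/72) = 133/24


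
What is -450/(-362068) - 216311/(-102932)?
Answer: 19591402637/9317095844 ≈ 2.1027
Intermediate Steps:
-450/(-362068) - 216311/(-102932) = -450*(-1/362068) - 216311*(-1/102932) = 225/181034 + 216311/102932 = 19591402637/9317095844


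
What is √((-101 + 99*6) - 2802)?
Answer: I*√2309 ≈ 48.052*I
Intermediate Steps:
√((-101 + 99*6) - 2802) = √((-101 + 594) - 2802) = √(493 - 2802) = √(-2309) = I*√2309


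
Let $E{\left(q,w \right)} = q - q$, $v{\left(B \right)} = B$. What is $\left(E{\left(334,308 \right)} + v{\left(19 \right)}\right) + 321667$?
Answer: $321686$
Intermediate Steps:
$E{\left(q,w \right)} = 0$
$\left(E{\left(334,308 \right)} + v{\left(19 \right)}\right) + 321667 = \left(0 + 19\right) + 321667 = 19 + 321667 = 321686$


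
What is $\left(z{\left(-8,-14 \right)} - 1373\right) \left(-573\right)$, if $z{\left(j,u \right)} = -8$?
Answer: $791313$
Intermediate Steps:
$\left(z{\left(-8,-14 \right)} - 1373\right) \left(-573\right) = \left(-8 - 1373\right) \left(-573\right) = \left(-1381\right) \left(-573\right) = 791313$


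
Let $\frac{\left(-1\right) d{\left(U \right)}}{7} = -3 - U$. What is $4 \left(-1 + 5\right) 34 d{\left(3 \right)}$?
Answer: $22848$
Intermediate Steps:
$d{\left(U \right)} = 21 + 7 U$ ($d{\left(U \right)} = - 7 \left(-3 - U\right) = 21 + 7 U$)
$4 \left(-1 + 5\right) 34 d{\left(3 \right)} = 4 \left(-1 + 5\right) 34 \left(21 + 7 \cdot 3\right) = 4 \cdot 4 \cdot 34 \left(21 + 21\right) = 16 \cdot 34 \cdot 42 = 544 \cdot 42 = 22848$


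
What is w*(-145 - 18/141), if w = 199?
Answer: -1357379/47 ≈ -28880.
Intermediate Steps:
w*(-145 - 18/141) = 199*(-145 - 18/141) = 199*(-145 - 18*1/141) = 199*(-145 - 6/47) = 199*(-6821/47) = -1357379/47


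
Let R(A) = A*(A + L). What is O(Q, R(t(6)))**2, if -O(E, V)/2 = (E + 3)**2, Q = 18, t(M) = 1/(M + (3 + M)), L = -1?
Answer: 777924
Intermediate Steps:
t(M) = 1/(3 + 2*M)
R(A) = A*(-1 + A) (R(A) = A*(A - 1) = A*(-1 + A))
O(E, V) = -2*(3 + E)**2 (O(E, V) = -2*(E + 3)**2 = -2*(3 + E)**2)
O(Q, R(t(6)))**2 = (-2*(3 + 18)**2)**2 = (-2*21**2)**2 = (-2*441)**2 = (-882)**2 = 777924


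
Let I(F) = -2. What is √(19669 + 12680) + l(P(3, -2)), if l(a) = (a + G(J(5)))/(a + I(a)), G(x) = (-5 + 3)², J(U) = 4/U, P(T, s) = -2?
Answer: -½ + √32349 ≈ 179.36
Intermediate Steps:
G(x) = 4 (G(x) = (-2)² = 4)
l(a) = (4 + a)/(-2 + a) (l(a) = (a + 4)/(a - 2) = (4 + a)/(-2 + a))
√(19669 + 12680) + l(P(3, -2)) = √(19669 + 12680) + (4 - 2)/(-2 - 2) = √32349 + 2/(-4) = √32349 - ¼*2 = √32349 - ½ = -½ + √32349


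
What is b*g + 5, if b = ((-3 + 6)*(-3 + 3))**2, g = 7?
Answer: 5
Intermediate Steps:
b = 0 (b = (3*0)**2 = 0**2 = 0)
b*g + 5 = 0*7 + 5 = 0 + 5 = 5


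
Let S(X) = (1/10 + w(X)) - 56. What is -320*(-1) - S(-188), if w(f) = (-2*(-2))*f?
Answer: 11279/10 ≈ 1127.9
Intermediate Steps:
w(f) = 4*f
S(X) = -559/10 + 4*X (S(X) = (1/10 + 4*X) - 56 = (⅒ + 4*X) - 56 = -559/10 + 4*X)
-320*(-1) - S(-188) = -320*(-1) - (-559/10 + 4*(-188)) = 320 - (-559/10 - 752) = 320 - 1*(-8079/10) = 320 + 8079/10 = 11279/10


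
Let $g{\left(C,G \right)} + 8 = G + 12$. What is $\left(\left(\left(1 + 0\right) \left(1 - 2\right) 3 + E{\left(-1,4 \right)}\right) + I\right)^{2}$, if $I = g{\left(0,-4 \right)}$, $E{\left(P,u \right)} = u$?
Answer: $1$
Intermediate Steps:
$g{\left(C,G \right)} = 4 + G$ ($g{\left(C,G \right)} = -8 + \left(G + 12\right) = -8 + \left(12 + G\right) = 4 + G$)
$I = 0$ ($I = 4 - 4 = 0$)
$\left(\left(\left(1 + 0\right) \left(1 - 2\right) 3 + E{\left(-1,4 \right)}\right) + I\right)^{2} = \left(\left(\left(1 + 0\right) \left(1 - 2\right) 3 + 4\right) + 0\right)^{2} = \left(\left(1 \left(-1\right) 3 + 4\right) + 0\right)^{2} = \left(\left(\left(-1\right) 3 + 4\right) + 0\right)^{2} = \left(\left(-3 + 4\right) + 0\right)^{2} = \left(1 + 0\right)^{2} = 1^{2} = 1$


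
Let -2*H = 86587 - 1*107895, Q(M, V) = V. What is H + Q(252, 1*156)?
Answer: 10810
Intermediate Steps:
H = 10654 (H = -(86587 - 1*107895)/2 = -(86587 - 107895)/2 = -½*(-21308) = 10654)
H + Q(252, 1*156) = 10654 + 1*156 = 10654 + 156 = 10810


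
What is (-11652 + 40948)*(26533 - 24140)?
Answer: 70105328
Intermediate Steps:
(-11652 + 40948)*(26533 - 24140) = 29296*2393 = 70105328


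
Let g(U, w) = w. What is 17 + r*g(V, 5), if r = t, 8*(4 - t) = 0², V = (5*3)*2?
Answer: 37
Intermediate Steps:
V = 30 (V = 15*2 = 30)
t = 4 (t = 4 - ⅛*0² = 4 - ⅛*0 = 4 + 0 = 4)
r = 4
17 + r*g(V, 5) = 17 + 4*5 = 17 + 20 = 37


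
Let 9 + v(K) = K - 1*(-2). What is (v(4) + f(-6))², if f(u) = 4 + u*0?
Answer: 1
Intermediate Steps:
f(u) = 4 (f(u) = 4 + 0 = 4)
v(K) = -7 + K (v(K) = -9 + (K - 1*(-2)) = -9 + (K + 2) = -9 + (2 + K) = -7 + K)
(v(4) + f(-6))² = ((-7 + 4) + 4)² = (-3 + 4)² = 1² = 1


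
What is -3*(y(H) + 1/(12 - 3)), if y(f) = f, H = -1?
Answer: 8/3 ≈ 2.6667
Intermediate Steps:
-3*(y(H) + 1/(12 - 3)) = -3*(-1 + 1/(12 - 3)) = -3*(-1 + 1/9) = -3*(-8/9) = 8/3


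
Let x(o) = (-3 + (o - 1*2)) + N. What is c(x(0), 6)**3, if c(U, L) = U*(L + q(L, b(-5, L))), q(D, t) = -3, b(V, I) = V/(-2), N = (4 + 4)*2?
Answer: 35937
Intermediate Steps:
N = 16 (N = 8*2 = 16)
b(V, I) = -V/2 (b(V, I) = V*(-1/2) = -V/2)
x(o) = 11 + o (x(o) = (-3 + (o - 1*2)) + 16 = (-3 + (o - 2)) + 16 = (-3 + (-2 + o)) + 16 = (-5 + o) + 16 = 11 + o)
c(U, L) = U*(-3 + L) (c(U, L) = U*(L - 3) = U*(-3 + L))
c(x(0), 6)**3 = ((11 + 0)*(-3 + 6))**3 = (11*3)**3 = 33**3 = 35937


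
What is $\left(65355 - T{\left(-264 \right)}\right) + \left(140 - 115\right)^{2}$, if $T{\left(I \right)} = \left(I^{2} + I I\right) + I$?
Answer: $-73148$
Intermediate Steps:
$T{\left(I \right)} = I + 2 I^{2}$ ($T{\left(I \right)} = \left(I^{2} + I^{2}\right) + I = 2 I^{2} + I = I + 2 I^{2}$)
$\left(65355 - T{\left(-264 \right)}\right) + \left(140 - 115\right)^{2} = \left(65355 - - 264 \left(1 + 2 \left(-264\right)\right)\right) + \left(140 - 115\right)^{2} = \left(65355 - - 264 \left(1 - 528\right)\right) + 25^{2} = \left(65355 - \left(-264\right) \left(-527\right)\right) + 625 = \left(65355 - 139128\right) + 625 = -73773 + 625 = -73148$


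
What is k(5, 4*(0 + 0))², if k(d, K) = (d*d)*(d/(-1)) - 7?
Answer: 17424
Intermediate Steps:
k(d, K) = -7 - d³ (k(d, K) = d²*(d*(-1)) - 7 = d²*(-d) - 7 = -d³ - 7 = -7 - d³)
k(5, 4*(0 + 0))² = (-7 - 1*5³)² = (-7 - 1*125)² = (-7 - 125)² = (-132)² = 17424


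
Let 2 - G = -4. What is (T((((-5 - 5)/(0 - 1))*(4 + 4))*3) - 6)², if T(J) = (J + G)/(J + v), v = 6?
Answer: 25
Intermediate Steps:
G = 6 (G = 2 - 1*(-4) = 2 + 4 = 6)
T(J) = 1 (T(J) = (J + 6)/(J + 6) = (6 + J)/(6 + J) = 1)
(T((((-5 - 5)/(0 - 1))*(4 + 4))*3) - 6)² = (1 - 6)² = (-5)² = 25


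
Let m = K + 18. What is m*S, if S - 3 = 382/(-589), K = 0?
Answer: 24930/589 ≈ 42.326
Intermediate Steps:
m = 18 (m = 0 + 18 = 18)
S = 1385/589 (S = 3 + 382/(-589) = 3 + 382*(-1/589) = 3 - 382/589 = 1385/589 ≈ 2.3514)
m*S = 18*(1385/589) = 24930/589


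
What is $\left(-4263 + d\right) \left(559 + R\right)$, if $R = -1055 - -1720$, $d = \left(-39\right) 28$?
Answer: $-6554520$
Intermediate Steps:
$d = -1092$
$R = 665$ ($R = -1055 + 1720 = 665$)
$\left(-4263 + d\right) \left(559 + R\right) = \left(-4263 - 1092\right) \left(559 + 665\right) = \left(-5355\right) 1224 = -6554520$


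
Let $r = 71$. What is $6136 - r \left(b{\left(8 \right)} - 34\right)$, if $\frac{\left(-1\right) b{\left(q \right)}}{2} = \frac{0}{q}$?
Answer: $8550$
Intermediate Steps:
$b{\left(q \right)} = 0$ ($b{\left(q \right)} = - 2 \frac{0}{q} = \left(-2\right) 0 = 0$)
$6136 - r \left(b{\left(8 \right)} - 34\right) = 6136 - 71 \left(0 - 34\right) = 6136 - 71 \left(-34\right) = 6136 - -2414 = 6136 + 2414 = 8550$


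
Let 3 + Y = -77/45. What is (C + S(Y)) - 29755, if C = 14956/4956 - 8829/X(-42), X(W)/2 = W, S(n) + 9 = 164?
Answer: -146161733/4956 ≈ -29492.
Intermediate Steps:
Y = -212/45 (Y = -3 - 77/45 = -212/45 ≈ -4.7111)
S(n) = 155 (S(n) = -9 + 164 = 155)
X(W) = 2*W
C = 535867/4956 (C = 14956/4956 - 8829/(2*(-42)) = 14956*(1/4956) - 8829/(-84) = 3739/1239 - 8829*(-1/84) = 3739/1239 + 2943/28 = 535867/4956 ≈ 108.12)
(C + S(Y)) - 29755 = (535867/4956 + 155) - 29755 = 1304047/4956 - 29755 = -146161733/4956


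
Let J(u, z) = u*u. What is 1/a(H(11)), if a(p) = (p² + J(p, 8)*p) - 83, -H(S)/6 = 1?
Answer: -1/263 ≈ -0.0038023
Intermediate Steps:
J(u, z) = u²
H(S) = -6 (H(S) = -6*1 = -6)
a(p) = -83 + p² + p³ (a(p) = (p² + p²*p) - 83 = (p² + p³) - 83 = -83 + p² + p³)
1/a(H(11)) = 1/(-83 + (-6)² + (-6)³) = 1/(-83 + 36 - 216) = 1/(-263) = -1/263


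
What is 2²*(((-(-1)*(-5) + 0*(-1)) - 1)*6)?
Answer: -144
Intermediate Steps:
2²*(((-(-1)*(-5) + 0*(-1)) - 1)*6) = 4*(((-1*5 + 0) - 1)*6) = 4*(((-5 + 0) - 1)*6) = 4*((-5 - 1)*6) = 4*(-6*6) = 4*(-36) = -144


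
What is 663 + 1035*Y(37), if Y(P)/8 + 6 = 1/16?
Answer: -96999/2 ≈ -48500.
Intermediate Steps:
Y(P) = -95/2 (Y(P) = -48 + 8/16 = -48 + 8*(1/16) = -48 + ½ = -95/2)
663 + 1035*Y(37) = 663 + 1035*(-95/2) = 663 - 98325/2 = -96999/2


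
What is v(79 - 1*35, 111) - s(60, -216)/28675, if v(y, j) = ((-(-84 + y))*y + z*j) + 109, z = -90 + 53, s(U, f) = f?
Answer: -64174434/28675 ≈ -2238.0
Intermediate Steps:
z = -37
v(y, j) = 109 - 37*j + y*(84 - y) (v(y, j) = ((-(-84 + y))*y - 37*j) + 109 = ((84 - y)*y - 37*j) + 109 = (y*(84 - y) - 37*j) + 109 = (-37*j + y*(84 - y)) + 109 = 109 - 37*j + y*(84 - y))
v(79 - 1*35, 111) - s(60, -216)/28675 = (109 - (79 - 1*35)² - 37*111 + 84*(79 - 1*35)) - (-216)/28675 = (109 - (79 - 35)² - 4107 + 84*(79 - 35)) - (-216)/28675 = (109 - 1*44² - 4107 + 84*44) - 1*(-216/28675) = (109 - 1*1936 - 4107 + 3696) + 216/28675 = (109 - 1936 - 4107 + 3696) + 216/28675 = -2238 + 216/28675 = -64174434/28675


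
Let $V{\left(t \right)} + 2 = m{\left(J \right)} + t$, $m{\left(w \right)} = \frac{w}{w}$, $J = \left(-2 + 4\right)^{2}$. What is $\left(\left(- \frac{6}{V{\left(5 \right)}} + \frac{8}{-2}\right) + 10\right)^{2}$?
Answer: $\frac{81}{4} \approx 20.25$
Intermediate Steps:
$J = 4$ ($J = 2^{2} = 4$)
$m{\left(w \right)} = 1$
$V{\left(t \right)} = -1 + t$ ($V{\left(t \right)} = -2 + \left(1 + t\right) = -1 + t$)
$\left(\left(- \frac{6}{V{\left(5 \right)}} + \frac{8}{-2}\right) + 10\right)^{2} = \left(\left(- \frac{6}{-1 + 5} + \frac{8}{-2}\right) + 10\right)^{2} = \left(\left(- \frac{6}{4} + 8 \left(- \frac{1}{2}\right)\right) + 10\right)^{2} = \left(\left(\left(-6\right) \frac{1}{4} - 4\right) + 10\right)^{2} = \left(\left(- \frac{3}{2} - 4\right) + 10\right)^{2} = \left(- \frac{11}{2} + 10\right)^{2} = \left(\frac{9}{2}\right)^{2} = \frac{81}{4}$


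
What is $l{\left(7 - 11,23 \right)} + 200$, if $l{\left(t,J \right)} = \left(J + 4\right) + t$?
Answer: $223$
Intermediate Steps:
$l{\left(t,J \right)} = 4 + J + t$ ($l{\left(t,J \right)} = \left(4 + J\right) + t = 4 + J + t$)
$l{\left(7 - 11,23 \right)} + 200 = \left(4 + 23 + \left(7 - 11\right)\right) + 200 = \left(4 + 23 - 4\right) + 200 = 23 + 200 = 223$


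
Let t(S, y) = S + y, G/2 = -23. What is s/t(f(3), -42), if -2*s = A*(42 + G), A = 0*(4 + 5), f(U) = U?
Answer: 0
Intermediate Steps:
G = -46 (G = 2*(-23) = -46)
A = 0 (A = 0*9 = 0)
s = 0 (s = -0*(42 - 46) = -0*(-4) = -½*0 = 0)
s/t(f(3), -42) = 0/(3 - 42) = 0/(-39) = 0*(-1/39) = 0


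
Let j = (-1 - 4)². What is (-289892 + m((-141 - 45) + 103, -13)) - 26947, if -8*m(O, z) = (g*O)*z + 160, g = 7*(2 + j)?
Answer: -2738803/8 ≈ -3.4235e+5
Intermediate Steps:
j = 25 (j = (-5)² = 25)
g = 189 (g = 7*(2 + 25) = 7*27 = 189)
m(O, z) = -20 - 189*O*z/8 (m(O, z) = -((189*O)*z + 160)/8 = -(189*O*z + 160)/8 = -(160 + 189*O*z)/8 = -20 - 189*O*z/8)
(-289892 + m((-141 - 45) + 103, -13)) - 26947 = (-289892 + (-20 - 189/8*((-141 - 45) + 103)*(-13))) - 26947 = (-289892 + (-20 - 189/8*(-186 + 103)*(-13))) - 26947 = (-289892 + (-20 - 189/8*(-83)*(-13))) - 26947 = (-289892 + (-20 - 203931/8)) - 26947 = (-289892 - 204091/8) - 26947 = -2523227/8 - 26947 = -2738803/8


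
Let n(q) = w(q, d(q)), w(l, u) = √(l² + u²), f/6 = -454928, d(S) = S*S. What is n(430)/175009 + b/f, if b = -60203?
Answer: 60203/2729568 + 430*√184901/175009 ≈ 1.0786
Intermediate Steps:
d(S) = S²
f = -2729568 (f = 6*(-454928) = -2729568)
n(q) = √(q² + q⁴) (n(q) = √(q² + (q²)²) = √(q² + q⁴))
n(430)/175009 + b/f = √(430² + 430⁴)/175009 - 60203/(-2729568) = √(184900 + 34188010000)*(1/175009) - 60203*(-1/2729568) = √34188194900*(1/175009) + 60203/2729568 = (430*√184901)*(1/175009) + 60203/2729568 = 430*√184901/175009 + 60203/2729568 = 60203/2729568 + 430*√184901/175009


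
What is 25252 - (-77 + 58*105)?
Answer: 19239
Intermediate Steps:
25252 - (-77 + 58*105) = 25252 - (-77 + 6090) = 25252 - 1*6013 = 25252 - 6013 = 19239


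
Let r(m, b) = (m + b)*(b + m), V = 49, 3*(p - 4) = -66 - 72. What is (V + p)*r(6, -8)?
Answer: 28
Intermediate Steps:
p = -42 (p = 4 + (-66 - 72)/3 = 4 + (⅓)*(-138) = 4 - 46 = -42)
r(m, b) = (b + m)² (r(m, b) = (b + m)*(b + m) = (b + m)²)
(V + p)*r(6, -8) = (49 - 42)*(-8 + 6)² = 7*(-2)² = 7*4 = 28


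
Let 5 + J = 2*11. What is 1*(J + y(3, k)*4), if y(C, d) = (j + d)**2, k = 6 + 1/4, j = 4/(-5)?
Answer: 13581/100 ≈ 135.81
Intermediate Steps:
j = -4/5 (j = 4*(-1/5) = -4/5 ≈ -0.80000)
k = 25/4 (k = 6 + 1/4 = 25/4 ≈ 6.2500)
y(C, d) = (-4/5 + d)**2
J = 17 (J = -5 + 2*11 = -5 + 22 = 17)
1*(J + y(3, k)*4) = 1*(17 + ((-4 + 5*(25/4))**2/25)*4) = 1*(17 + ((-4 + 125/4)**2/25)*4) = 1*(17 + ((109/4)**2/25)*4) = 1*(17 + ((1/25)*(11881/16))*4) = 1*(17 + (11881/400)*4) = 1*(17 + 11881/100) = 1*(13581/100) = 13581/100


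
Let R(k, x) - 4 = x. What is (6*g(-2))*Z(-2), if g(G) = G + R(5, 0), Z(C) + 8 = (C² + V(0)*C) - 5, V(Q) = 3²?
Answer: -324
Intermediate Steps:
V(Q) = 9
R(k, x) = 4 + x
Z(C) = -13 + C² + 9*C (Z(C) = -8 + ((C² + 9*C) - 5) = -8 + (-5 + C² + 9*C) = -13 + C² + 9*C)
g(G) = 4 + G (g(G) = G + (4 + 0) = G + 4 = 4 + G)
(6*g(-2))*Z(-2) = (6*(4 - 2))*(-13 + (-2)² + 9*(-2)) = (6*2)*(-13 + 4 - 18) = 12*(-27) = -324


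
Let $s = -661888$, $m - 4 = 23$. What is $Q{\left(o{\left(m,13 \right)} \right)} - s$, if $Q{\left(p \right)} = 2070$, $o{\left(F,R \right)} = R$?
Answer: $663958$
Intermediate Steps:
$m = 27$ ($m = 4 + 23 = 27$)
$Q{\left(o{\left(m,13 \right)} \right)} - s = 2070 - -661888 = 2070 + 661888 = 663958$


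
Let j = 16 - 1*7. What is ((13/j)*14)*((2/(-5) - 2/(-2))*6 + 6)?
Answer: 2912/15 ≈ 194.13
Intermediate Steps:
j = 9 (j = 16 - 7 = 9)
((13/j)*14)*((2/(-5) - 2/(-2))*6 + 6) = ((13/9)*14)*((2/(-5) - 2/(-2))*6 + 6) = ((13*(1/9))*14)*((2*(-1/5) - 2*(-1/2))*6 + 6) = ((13/9)*14)*((-2/5 + 1)*6 + 6) = 182*((3/5)*6 + 6)/9 = 182*(18/5 + 6)/9 = (182/9)*(48/5) = 2912/15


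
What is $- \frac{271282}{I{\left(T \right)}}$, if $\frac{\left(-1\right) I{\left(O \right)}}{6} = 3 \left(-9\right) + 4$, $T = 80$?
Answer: $- \frac{135641}{69} \approx -1965.8$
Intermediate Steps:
$I{\left(O \right)} = 138$ ($I{\left(O \right)} = - 6 \left(3 \left(-9\right) + 4\right) = - 6 \left(-27 + 4\right) = \left(-6\right) \left(-23\right) = 138$)
$- \frac{271282}{I{\left(T \right)}} = - \frac{271282}{138} = \left(-271282\right) \frac{1}{138} = - \frac{135641}{69}$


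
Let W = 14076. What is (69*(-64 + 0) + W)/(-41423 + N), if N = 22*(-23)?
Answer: -420/1823 ≈ -0.23039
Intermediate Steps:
N = -506
(69*(-64 + 0) + W)/(-41423 + N) = (69*(-64 + 0) + 14076)/(-41423 - 506) = (69*(-64) + 14076)/(-41929) = (-4416 + 14076)*(-1/41929) = 9660*(-1/41929) = -420/1823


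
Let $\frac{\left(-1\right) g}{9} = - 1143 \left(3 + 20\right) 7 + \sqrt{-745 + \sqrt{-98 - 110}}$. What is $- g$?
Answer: $-1656207 + 9 \sqrt{-745 + 4 i \sqrt{13}} \approx -1.6562 \cdot 10^{6} + 245.66 i$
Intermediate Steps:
$g = 1656207 - 9 \sqrt{-745 + 4 i \sqrt{13}}$ ($g = - 9 \left(- 1143 \left(3 + 20\right) 7 + \sqrt{-745 + \sqrt{-98 - 110}}\right) = - 9 \left(- 1143 \cdot 23 \cdot 7 + \sqrt{-745 + \sqrt{-208}}\right) = - 9 \left(\left(-1143\right) 161 + \sqrt{-745 + 4 i \sqrt{13}}\right) = - 9 \left(-184023 + \sqrt{-745 + 4 i \sqrt{13}}\right) = 1656207 - 9 \sqrt{-745 + 4 i \sqrt{13}} \approx 1.6562 \cdot 10^{6} - 245.66 i$)
$- g = - (1656207 - 9 \sqrt{-745 + 4 i \sqrt{13}}) = -1656207 + 9 \sqrt{-745 + 4 i \sqrt{13}}$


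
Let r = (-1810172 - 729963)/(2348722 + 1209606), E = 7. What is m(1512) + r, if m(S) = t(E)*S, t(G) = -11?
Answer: -59184651431/3558328 ≈ -16633.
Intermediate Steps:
m(S) = -11*S
r = -2540135/3558328 ≈ -0.71386
m(1512) + r = -11*1512 - 2540135/3558328 = -16632 - 2540135/3558328 = -59184651431/3558328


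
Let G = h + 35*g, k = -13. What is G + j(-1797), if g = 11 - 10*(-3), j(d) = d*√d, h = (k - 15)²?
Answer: 2219 - 1797*I*√1797 ≈ 2219.0 - 76177.0*I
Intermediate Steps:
h = 784 (h = (-13 - 15)² = (-28)² = 784)
j(d) = d^(3/2)
g = 41 (g = 11 + 30 = 41)
G = 2219 (G = 784 + 35*41 = 784 + 1435 = 2219)
G + j(-1797) = 2219 + (-1797)^(3/2) = 2219 - 1797*I*√1797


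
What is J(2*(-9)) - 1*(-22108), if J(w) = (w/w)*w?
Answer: 22090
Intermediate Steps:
J(w) = w (J(w) = 1*w = w)
J(2*(-9)) - 1*(-22108) = 2*(-9) - 1*(-22108) = -18 + 22108 = 22090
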